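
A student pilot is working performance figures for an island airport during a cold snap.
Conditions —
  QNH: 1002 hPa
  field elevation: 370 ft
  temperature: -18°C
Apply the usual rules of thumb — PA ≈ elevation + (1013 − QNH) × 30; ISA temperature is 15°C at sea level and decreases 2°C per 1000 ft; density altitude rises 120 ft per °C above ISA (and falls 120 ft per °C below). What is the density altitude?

-3092 ft

Pressure altitude = 370 + (1013 − 1002) × 30 = 370 + (+330) = 700 ft.
ISA temperature at 700 ft = 15 − 2 × (700/1000) = 13.6°C.
ISA deviation = -18 − 13.6 = -31.6°C.
Density altitude = 700 + 120 × (-31.6) = -3092 ft.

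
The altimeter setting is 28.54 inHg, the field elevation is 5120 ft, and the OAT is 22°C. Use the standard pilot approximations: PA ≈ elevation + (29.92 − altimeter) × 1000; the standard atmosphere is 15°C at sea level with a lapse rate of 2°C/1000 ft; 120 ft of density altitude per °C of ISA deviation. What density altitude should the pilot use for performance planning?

8900 ft

Pressure altitude = 5120 + (29.92 − 28.54) × 1000 = 5120 + (+1380) = 6500 ft.
ISA temperature at 6500 ft = 15 − 2 × (6500/1000) = 2°C.
ISA deviation = 22 − 2 = +20°C.
Density altitude = 6500 + 120 × (20) = 8900 ft.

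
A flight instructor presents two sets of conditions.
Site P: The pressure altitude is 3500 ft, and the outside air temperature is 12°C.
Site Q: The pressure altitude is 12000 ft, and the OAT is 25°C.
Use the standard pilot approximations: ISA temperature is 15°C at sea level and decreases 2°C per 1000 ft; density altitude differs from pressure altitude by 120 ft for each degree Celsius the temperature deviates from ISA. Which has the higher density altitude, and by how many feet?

Site P: ISA temp = 8°C, deviation +4°C, DA = 3500 + 120 × 4 = 3980 ft.
Site Q: ISA temp = -9°C, deviation +34°C, DA = 12000 + 120 × 34 = 16080 ft.
Site Q is higher by 16080 − 3980 = 12100 ft.

Site Q by 12100 ft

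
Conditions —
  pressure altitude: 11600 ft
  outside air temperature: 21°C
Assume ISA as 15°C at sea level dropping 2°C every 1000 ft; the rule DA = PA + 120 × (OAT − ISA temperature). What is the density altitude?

ISA temperature at 11600 ft = 15 − 2 × (11600/1000) = -8.2°C.
ISA deviation = 21 − (-8.2) = +29.2°C.
Density altitude = 11600 + 120 × (29.2) = 11600 + (+3504) = 15104 ft.

15104 ft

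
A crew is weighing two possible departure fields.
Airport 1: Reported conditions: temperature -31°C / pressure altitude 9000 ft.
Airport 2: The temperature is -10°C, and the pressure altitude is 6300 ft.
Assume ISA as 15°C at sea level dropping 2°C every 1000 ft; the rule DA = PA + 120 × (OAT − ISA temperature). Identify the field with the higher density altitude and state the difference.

Airport 1: ISA temp = -3°C, deviation -28°C, DA = 9000 + 120 × (-28) = 5640 ft.
Airport 2: ISA temp = 2.4°C, deviation -12.4°C, DA = 6300 + 120 × (-12.4) = 4812 ft.
Airport 1 is higher by 5640 − 4812 = 828 ft.

Airport 1 by 828 ft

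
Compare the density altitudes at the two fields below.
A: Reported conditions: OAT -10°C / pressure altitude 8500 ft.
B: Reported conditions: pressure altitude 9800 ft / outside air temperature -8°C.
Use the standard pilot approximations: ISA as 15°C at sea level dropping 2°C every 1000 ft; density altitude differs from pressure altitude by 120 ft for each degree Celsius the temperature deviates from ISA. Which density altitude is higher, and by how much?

A: ISA temp = -2°C, deviation -8°C, DA = 8500 + 120 × (-8) = 7540 ft.
B: ISA temp = -4.6°C, deviation -3.4°C, DA = 9800 + 120 × (-3.4) = 9392 ft.
B is higher by 9392 − 7540 = 1852 ft.

B by 1852 ft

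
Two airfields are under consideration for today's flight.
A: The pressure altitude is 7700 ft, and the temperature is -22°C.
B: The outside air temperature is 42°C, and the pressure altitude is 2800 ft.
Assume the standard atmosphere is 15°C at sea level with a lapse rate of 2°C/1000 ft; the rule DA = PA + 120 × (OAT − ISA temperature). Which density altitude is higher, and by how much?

B by 1604 ft

A: ISA temp = -0.4°C, deviation -21.6°C, DA = 7700 + 120 × (-21.6) = 5108 ft.
B: ISA temp = 9.4°C, deviation +32.6°C, DA = 2800 + 120 × 32.6 = 6712 ft.
B is higher by 6712 − 5108 = 1604 ft.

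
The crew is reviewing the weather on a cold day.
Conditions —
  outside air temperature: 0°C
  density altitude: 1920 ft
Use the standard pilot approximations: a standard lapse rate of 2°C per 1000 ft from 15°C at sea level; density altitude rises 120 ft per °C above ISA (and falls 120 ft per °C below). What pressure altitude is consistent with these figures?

3000 ft

DA = PA + 120 × (OAT − (15 − 2·PA/1000)) = PA + 120·OAT − 1800 + 0.24·PA = 1.24·PA + 120·OAT − 1800.
So 1.24·PA = 1920 − 120 × 0 + 1800 = 3720.
PA = 3720 / 1.24 = 3000 ft.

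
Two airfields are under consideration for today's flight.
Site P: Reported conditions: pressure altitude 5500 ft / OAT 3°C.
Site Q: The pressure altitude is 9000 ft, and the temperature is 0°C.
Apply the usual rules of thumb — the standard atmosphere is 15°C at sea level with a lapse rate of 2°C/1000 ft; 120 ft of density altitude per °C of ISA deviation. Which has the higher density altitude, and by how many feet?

Site P: ISA temp = 4°C, deviation -1°C, DA = 5500 + 120 × (-1) = 5380 ft.
Site Q: ISA temp = -3°C, deviation +3°C, DA = 9000 + 120 × 3 = 9360 ft.
Site Q is higher by 9360 − 5380 = 3980 ft.

Site Q by 3980 ft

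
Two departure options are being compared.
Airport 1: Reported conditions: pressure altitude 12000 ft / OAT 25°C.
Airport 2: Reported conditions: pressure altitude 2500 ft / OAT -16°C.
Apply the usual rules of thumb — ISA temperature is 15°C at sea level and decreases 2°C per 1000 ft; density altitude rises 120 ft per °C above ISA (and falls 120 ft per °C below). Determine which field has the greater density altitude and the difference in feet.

Airport 1 by 16700 ft

Airport 1: ISA temp = -9°C, deviation +34°C, DA = 12000 + 120 × 34 = 16080 ft.
Airport 2: ISA temp = 10°C, deviation -26°C, DA = 2500 + 120 × (-26) = -620 ft.
Airport 1 is higher by 16080 − (-620) = 16700 ft.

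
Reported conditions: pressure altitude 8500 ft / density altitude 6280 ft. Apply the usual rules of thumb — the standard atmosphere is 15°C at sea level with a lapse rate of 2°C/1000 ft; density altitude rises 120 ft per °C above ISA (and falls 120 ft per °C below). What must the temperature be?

-20.5°C

Density altitude − pressure altitude = 6280 − 8500 = -2220 ft.
At 120 ft/°C that is an ISA deviation of -2220/120 = -18.5°C.
ISA temperature at 8500 ft = 15 − 2 × (8500/1000) = -2°C.
OAT = ISA + deviation = -2 + (-18.5) = -20.5°C.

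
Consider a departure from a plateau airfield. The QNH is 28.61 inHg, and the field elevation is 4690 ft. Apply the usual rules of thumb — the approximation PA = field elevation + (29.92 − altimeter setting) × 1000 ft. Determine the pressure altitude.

6000 ft

Pressure correction = (29.92 − 28.61) × 1000 = +1310 ft.
Pressure altitude = 4690 + (+1310) = 6000 ft.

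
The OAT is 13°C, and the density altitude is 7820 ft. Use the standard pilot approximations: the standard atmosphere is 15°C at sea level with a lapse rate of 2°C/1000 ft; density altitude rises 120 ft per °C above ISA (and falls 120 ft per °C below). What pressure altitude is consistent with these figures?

DA = PA + 120 × (OAT − (15 − 2·PA/1000)) = PA + 120·OAT − 1800 + 0.24·PA = 1.24·PA + 120·OAT − 1800.
So 1.24·PA = 7820 − 120 × 13 + 1800 = 8060.
PA = 8060 / 1.24 = 6500 ft.

6500 ft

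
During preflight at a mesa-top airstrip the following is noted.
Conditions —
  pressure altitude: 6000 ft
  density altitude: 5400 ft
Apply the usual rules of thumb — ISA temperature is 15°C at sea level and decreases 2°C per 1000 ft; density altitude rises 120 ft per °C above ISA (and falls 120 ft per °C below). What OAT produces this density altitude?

-2°C

Density altitude − pressure altitude = 5400 − 6000 = -600 ft.
At 120 ft/°C that is an ISA deviation of -600/120 = -5°C.
ISA temperature at 6000 ft = 15 − 2 × (6000/1000) = 3°C.
OAT = ISA + deviation = 3 + (-5) = -2°C.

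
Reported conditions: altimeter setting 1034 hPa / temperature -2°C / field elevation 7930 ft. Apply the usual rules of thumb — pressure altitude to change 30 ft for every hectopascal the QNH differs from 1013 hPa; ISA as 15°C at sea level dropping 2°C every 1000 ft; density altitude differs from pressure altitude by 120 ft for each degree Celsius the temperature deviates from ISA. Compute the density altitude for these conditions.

Pressure altitude = 7930 + (1013 − 1034) × 30 = 7930 + (-630) = 7300 ft.
ISA temperature at 7300 ft = 15 − 2 × (7300/1000) = 0.4°C.
ISA deviation = -2 − 0.4 = -2.4°C.
Density altitude = 7300 + 120 × (-2.4) = 7012 ft.

7012 ft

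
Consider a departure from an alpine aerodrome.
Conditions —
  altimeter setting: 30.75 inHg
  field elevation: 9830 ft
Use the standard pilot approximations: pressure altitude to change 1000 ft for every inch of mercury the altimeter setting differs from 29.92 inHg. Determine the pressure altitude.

Pressure correction = (29.92 − 30.75) × 1000 = -830 ft.
Pressure altitude = 9830 + (-830) = 9000 ft.

9000 ft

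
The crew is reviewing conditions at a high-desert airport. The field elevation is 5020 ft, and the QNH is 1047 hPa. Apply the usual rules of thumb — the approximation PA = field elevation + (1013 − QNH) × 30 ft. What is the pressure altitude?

4000 ft

Pressure correction = (1013 − 1047) × 30 = -1020 ft.
Pressure altitude = 5020 + (-1020) = 4000 ft.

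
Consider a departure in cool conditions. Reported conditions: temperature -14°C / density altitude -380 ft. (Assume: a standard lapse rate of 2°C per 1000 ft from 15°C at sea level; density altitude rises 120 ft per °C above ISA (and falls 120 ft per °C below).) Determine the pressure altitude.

DA = PA + 120 × (OAT − (15 − 2·PA/1000)) = PA + 120·OAT − 1800 + 0.24·PA = 1.24·PA + 120·OAT − 1800.
So 1.24·PA = -380 − 120 × (-14) + 1800 = 3100.
PA = 3100 / 1.24 = 2500 ft.

2500 ft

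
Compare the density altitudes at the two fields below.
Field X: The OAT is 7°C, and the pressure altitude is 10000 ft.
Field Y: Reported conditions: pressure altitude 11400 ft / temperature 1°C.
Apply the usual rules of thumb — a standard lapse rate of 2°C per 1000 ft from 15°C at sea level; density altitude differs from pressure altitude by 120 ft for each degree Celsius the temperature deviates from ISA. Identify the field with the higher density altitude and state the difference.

Field Y by 1016 ft

Field X: ISA temp = -5°C, deviation +12°C, DA = 10000 + 120 × 12 = 11440 ft.
Field Y: ISA temp = -7.8°C, deviation +8.8°C, DA = 11400 + 120 × 8.8 = 12456 ft.
Field Y is higher by 12456 − 11440 = 1016 ft.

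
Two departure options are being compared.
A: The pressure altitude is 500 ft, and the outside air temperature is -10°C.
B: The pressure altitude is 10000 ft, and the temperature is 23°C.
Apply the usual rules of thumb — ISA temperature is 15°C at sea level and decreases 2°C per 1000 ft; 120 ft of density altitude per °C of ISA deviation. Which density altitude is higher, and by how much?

B by 15740 ft

A: ISA temp = 14°C, deviation -24°C, DA = 500 + 120 × (-24) = -2380 ft.
B: ISA temp = -5°C, deviation +28°C, DA = 10000 + 120 × 28 = 13360 ft.
B is higher by 13360 − (-2380) = 15740 ft.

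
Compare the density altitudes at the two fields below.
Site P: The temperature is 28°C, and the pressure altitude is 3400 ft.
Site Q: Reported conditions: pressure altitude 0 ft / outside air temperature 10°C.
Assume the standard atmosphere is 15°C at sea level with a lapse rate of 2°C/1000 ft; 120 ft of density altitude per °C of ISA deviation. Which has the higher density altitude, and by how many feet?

Site P by 6376 ft

Site P: ISA temp = 8.2°C, deviation +19.8°C, DA = 3400 + 120 × 19.8 = 5776 ft.
Site Q: ISA temp = 15°C, deviation -5°C, DA = 0 + 120 × (-5) = -600 ft.
Site P is higher by 5776 − (-600) = 6376 ft.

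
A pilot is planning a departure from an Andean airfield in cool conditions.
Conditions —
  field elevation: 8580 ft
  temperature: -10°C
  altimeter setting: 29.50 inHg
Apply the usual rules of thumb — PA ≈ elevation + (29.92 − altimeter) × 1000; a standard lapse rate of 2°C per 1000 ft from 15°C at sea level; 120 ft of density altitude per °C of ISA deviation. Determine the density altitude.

Pressure altitude = 8580 + (29.92 − 29.50) × 1000 = 8580 + (+420) = 9000 ft.
ISA temperature at 9000 ft = 15 − 2 × (9000/1000) = -3°C.
ISA deviation = -10 − (-3) = -7°C.
Density altitude = 9000 + 120 × (-7) = 8160 ft.

8160 ft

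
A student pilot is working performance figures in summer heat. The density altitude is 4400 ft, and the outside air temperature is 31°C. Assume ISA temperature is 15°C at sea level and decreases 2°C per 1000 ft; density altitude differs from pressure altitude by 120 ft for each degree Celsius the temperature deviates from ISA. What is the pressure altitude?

DA = PA + 120 × (OAT − (15 − 2·PA/1000)) = PA + 120·OAT − 1800 + 0.24·PA = 1.24·PA + 120·OAT − 1800.
So 1.24·PA = 4400 − 120 × 31 + 1800 = 2480.
PA = 2480 / 1.24 = 2000 ft.

2000 ft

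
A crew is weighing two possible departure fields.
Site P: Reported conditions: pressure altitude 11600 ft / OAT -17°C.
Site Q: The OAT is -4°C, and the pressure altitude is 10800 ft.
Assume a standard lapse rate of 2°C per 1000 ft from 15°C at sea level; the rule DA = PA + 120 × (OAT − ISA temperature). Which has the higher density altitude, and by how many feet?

Site P: ISA temp = -8.2°C, deviation -8.8°C, DA = 11600 + 120 × (-8.8) = 10544 ft.
Site Q: ISA temp = -6.6°C, deviation +2.6°C, DA = 10800 + 120 × 2.6 = 11112 ft.
Site Q is higher by 11112 − 10544 = 568 ft.

Site Q by 568 ft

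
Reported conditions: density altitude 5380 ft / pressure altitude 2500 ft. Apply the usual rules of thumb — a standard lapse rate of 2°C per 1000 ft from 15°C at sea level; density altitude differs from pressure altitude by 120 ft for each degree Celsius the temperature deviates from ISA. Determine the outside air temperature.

34°C

Density altitude − pressure altitude = 5380 − 2500 = +2880 ft.
At 120 ft/°C that is an ISA deviation of 2880/120 = +24°C.
ISA temperature at 2500 ft = 15 − 2 × (2500/1000) = 10°C.
OAT = ISA + deviation = 10 + (+24) = 34°C.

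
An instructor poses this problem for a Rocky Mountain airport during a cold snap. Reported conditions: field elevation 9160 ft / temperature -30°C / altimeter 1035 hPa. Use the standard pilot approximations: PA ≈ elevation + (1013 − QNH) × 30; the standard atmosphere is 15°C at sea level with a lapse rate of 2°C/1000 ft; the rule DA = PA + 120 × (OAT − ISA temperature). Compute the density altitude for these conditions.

Pressure altitude = 9160 + (1013 − 1035) × 30 = 9160 + (-660) = 8500 ft.
ISA temperature at 8500 ft = 15 − 2 × (8500/1000) = -2°C.
ISA deviation = -30 − (-2) = -28°C.
Density altitude = 8500 + 120 × (-28) = 5140 ft.

5140 ft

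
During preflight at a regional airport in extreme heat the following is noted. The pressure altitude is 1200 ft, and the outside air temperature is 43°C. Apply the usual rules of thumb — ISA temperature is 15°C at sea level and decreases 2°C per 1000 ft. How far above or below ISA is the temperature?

ISA+30.4°C

ISA temperature at 1200 ft = 15 − 2 × (1200/1000) = 12.6°C.
Deviation = OAT − ISA = 43 − 12.6 = +30.4°C.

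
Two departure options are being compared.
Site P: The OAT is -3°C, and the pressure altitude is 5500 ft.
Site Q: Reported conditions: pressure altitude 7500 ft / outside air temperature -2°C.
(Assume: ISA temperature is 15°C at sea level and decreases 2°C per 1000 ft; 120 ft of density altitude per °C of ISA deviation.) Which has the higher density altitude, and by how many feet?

Site Q by 2600 ft

Site P: ISA temp = 4°C, deviation -7°C, DA = 5500 + 120 × (-7) = 4660 ft.
Site Q: ISA temp = 0°C, deviation -2°C, DA = 7500 + 120 × (-2) = 7260 ft.
Site Q is higher by 7260 − 4660 = 2600 ft.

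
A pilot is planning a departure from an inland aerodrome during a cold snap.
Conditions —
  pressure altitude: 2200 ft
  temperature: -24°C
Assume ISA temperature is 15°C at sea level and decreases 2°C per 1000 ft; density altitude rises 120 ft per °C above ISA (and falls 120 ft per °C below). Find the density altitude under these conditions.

-1952 ft

ISA temperature at 2200 ft = 15 − 2 × (2200/1000) = 10.6°C.
ISA deviation = -24 − 10.6 = -34.6°C.
Density altitude = 2200 + 120 × (-34.6) = 2200 + (-4152) = -1952 ft.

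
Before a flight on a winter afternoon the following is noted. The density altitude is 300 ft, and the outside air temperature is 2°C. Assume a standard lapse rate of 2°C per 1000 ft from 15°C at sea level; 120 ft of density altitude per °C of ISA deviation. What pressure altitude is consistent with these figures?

1500 ft

DA = PA + 120 × (OAT − (15 − 2·PA/1000)) = PA + 120·OAT − 1800 + 0.24·PA = 1.24·PA + 120·OAT − 1800.
So 1.24·PA = 300 − 120 × 2 + 1800 = 1860.
PA = 1860 / 1.24 = 1500 ft.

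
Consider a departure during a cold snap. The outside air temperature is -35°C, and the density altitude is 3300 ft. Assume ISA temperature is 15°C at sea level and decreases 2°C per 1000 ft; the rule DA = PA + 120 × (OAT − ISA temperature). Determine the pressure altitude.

7500 ft

DA = PA + 120 × (OAT − (15 − 2·PA/1000)) = PA + 120·OAT − 1800 + 0.24·PA = 1.24·PA + 120·OAT − 1800.
So 1.24·PA = 3300 − 120 × (-35) + 1800 = 9300.
PA = 9300 / 1.24 = 7500 ft.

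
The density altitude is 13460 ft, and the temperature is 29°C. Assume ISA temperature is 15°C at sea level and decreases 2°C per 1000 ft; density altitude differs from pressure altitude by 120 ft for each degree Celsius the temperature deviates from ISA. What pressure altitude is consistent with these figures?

9500 ft

DA = PA + 120 × (OAT − (15 − 2·PA/1000)) = PA + 120·OAT − 1800 + 0.24·PA = 1.24·PA + 120·OAT − 1800.
So 1.24·PA = 13460 − 120 × 29 + 1800 = 11780.
PA = 11780 / 1.24 = 9500 ft.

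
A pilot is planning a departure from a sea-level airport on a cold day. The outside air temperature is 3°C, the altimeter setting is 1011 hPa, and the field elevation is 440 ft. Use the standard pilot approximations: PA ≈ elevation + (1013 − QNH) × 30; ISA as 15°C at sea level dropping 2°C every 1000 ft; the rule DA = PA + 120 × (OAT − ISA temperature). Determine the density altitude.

Pressure altitude = 440 + (1013 − 1011) × 30 = 440 + (+60) = 500 ft.
ISA temperature at 500 ft = 15 − 2 × (500/1000) = 14°C.
ISA deviation = 3 − 14 = -11°C.
Density altitude = 500 + 120 × (-11) = -820 ft.

-820 ft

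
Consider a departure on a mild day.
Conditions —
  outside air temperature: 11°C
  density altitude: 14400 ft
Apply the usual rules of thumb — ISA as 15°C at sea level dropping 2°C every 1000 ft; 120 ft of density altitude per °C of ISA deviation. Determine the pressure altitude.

12000 ft

DA = PA + 120 × (OAT − (15 − 2·PA/1000)) = PA + 120·OAT − 1800 + 0.24·PA = 1.24·PA + 120·OAT − 1800.
So 1.24·PA = 14400 − 120 × 11 + 1800 = 14880.
PA = 14880 / 1.24 = 12000 ft.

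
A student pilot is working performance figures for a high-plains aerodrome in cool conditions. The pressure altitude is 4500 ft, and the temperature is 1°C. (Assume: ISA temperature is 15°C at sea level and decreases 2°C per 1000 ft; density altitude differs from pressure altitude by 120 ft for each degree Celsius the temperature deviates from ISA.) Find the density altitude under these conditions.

ISA temperature at 4500 ft = 15 − 2 × (4500/1000) = 6°C.
ISA deviation = 1 − 6 = -5°C.
Density altitude = 4500 + 120 × (-5) = 4500 + (-600) = 3900 ft.

3900 ft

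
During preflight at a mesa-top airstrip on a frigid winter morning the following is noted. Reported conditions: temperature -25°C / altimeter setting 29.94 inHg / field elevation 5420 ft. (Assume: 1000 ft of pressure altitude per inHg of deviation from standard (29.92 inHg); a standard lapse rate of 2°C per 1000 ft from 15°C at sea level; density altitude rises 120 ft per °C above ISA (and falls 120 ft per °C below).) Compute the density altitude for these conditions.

Pressure altitude = 5420 + (29.92 − 29.94) × 1000 = 5420 + (-20) = 5400 ft.
ISA temperature at 5400 ft = 15 − 2 × (5400/1000) = 4.2°C.
ISA deviation = -25 − 4.2 = -29.2°C.
Density altitude = 5400 + 120 × (-29.2) = 1896 ft.

1896 ft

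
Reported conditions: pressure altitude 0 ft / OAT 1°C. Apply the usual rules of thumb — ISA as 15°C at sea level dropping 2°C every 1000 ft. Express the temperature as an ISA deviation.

ISA temperature at 0 ft = 15 − 2 × (0/1000) = 15°C.
Deviation = OAT − ISA = 1 − 15 = -14°C.

ISA-14°C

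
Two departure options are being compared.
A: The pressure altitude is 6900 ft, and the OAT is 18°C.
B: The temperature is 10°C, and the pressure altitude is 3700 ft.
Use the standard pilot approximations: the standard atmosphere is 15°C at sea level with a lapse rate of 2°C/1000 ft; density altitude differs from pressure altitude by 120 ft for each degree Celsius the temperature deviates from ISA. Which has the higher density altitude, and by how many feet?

A: ISA temp = 1.2°C, deviation +16.8°C, DA = 6900 + 120 × 16.8 = 8916 ft.
B: ISA temp = 7.6°C, deviation +2.4°C, DA = 3700 + 120 × 2.4 = 3988 ft.
A is higher by 8916 − 3988 = 4928 ft.

A by 4928 ft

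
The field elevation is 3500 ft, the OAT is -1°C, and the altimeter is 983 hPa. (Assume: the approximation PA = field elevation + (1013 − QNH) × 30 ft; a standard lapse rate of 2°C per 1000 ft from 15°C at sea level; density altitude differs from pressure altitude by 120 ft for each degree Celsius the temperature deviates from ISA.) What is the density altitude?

Pressure altitude = 3500 + (1013 − 983) × 30 = 3500 + (+900) = 4400 ft.
ISA temperature at 4400 ft = 15 − 2 × (4400/1000) = 6.2°C.
ISA deviation = -1 − 6.2 = -7.2°C.
Density altitude = 4400 + 120 × (-7.2) = 3536 ft.

3536 ft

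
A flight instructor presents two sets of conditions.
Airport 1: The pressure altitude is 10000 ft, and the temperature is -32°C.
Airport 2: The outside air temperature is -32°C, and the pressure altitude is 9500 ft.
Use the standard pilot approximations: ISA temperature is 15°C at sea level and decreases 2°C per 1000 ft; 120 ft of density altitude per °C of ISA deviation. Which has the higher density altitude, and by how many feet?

Airport 1 by 620 ft

Airport 1: ISA temp = -5°C, deviation -27°C, DA = 10000 + 120 × (-27) = 6760 ft.
Airport 2: ISA temp = -4°C, deviation -28°C, DA = 9500 + 120 × (-28) = 6140 ft.
Airport 1 is higher by 6760 − 6140 = 620 ft.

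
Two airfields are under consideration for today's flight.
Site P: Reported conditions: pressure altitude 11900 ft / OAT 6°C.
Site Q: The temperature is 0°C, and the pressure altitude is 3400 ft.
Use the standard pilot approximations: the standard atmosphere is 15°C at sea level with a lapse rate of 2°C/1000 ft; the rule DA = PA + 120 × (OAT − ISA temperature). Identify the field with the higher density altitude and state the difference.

Site P: ISA temp = -8.8°C, deviation +14.8°C, DA = 11900 + 120 × 14.8 = 13676 ft.
Site Q: ISA temp = 8.2°C, deviation -8.2°C, DA = 3400 + 120 × (-8.2) = 2416 ft.
Site P is higher by 13676 − 2416 = 11260 ft.

Site P by 11260 ft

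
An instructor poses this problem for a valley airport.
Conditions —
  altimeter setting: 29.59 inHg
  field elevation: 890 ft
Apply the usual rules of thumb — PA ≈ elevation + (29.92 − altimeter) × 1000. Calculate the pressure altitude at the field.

1220 ft

Pressure correction = (29.92 − 29.59) × 1000 = +330 ft.
Pressure altitude = 890 + (+330) = 1220 ft.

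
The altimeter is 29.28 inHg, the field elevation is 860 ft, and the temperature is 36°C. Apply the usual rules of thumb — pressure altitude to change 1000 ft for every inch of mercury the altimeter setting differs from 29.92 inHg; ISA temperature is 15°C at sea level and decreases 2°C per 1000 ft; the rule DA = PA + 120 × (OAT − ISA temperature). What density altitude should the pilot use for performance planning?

4380 ft

Pressure altitude = 860 + (29.92 − 29.28) × 1000 = 860 + (+640) = 1500 ft.
ISA temperature at 1500 ft = 15 − 2 × (1500/1000) = 12°C.
ISA deviation = 36 − 12 = +24°C.
Density altitude = 1500 + 120 × (24) = 4380 ft.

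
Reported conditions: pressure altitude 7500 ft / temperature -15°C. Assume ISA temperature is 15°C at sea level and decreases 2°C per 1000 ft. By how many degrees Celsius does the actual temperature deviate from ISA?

ISA temperature at 7500 ft = 15 − 2 × (7500/1000) = 0°C.
Deviation = OAT − ISA = -15 − 0 = -15°C.

ISA-15°C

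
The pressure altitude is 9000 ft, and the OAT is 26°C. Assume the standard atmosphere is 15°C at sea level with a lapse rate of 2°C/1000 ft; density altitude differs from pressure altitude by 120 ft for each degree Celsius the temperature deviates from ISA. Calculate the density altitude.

ISA temperature at 9000 ft = 15 − 2 × (9000/1000) = -3°C.
ISA deviation = 26 − (-3) = +29°C.
Density altitude = 9000 + 120 × (29) = 9000 + (+3480) = 12480 ft.

12480 ft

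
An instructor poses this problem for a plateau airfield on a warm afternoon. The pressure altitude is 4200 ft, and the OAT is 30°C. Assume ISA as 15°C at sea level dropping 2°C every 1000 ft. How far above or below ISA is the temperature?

ISA+23.4°C

ISA temperature at 4200 ft = 15 − 2 × (4200/1000) = 6.6°C.
Deviation = OAT − ISA = 30 − 6.6 = +23.4°C.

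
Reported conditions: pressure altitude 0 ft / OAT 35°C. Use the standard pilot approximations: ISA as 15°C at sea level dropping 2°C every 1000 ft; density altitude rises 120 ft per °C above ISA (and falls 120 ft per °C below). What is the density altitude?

ISA temperature at 0 ft = 15 − 2 × (0/1000) = 15°C.
ISA deviation = 35 − 15 = +20°C.
Density altitude = 0 + 120 × (20) = 0 + (+2400) = 2400 ft.

2400 ft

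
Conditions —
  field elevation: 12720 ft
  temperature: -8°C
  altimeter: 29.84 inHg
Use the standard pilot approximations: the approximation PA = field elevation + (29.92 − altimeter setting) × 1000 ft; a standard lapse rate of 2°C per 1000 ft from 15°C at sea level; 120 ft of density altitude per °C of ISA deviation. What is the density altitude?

Pressure altitude = 12720 + (29.92 − 29.84) × 1000 = 12720 + (+80) = 12800 ft.
ISA temperature at 12800 ft = 15 − 2 × (12800/1000) = -10.6°C.
ISA deviation = -8 − (-10.6) = +2.6°C.
Density altitude = 12800 + 120 × (2.6) = 13112 ft.

13112 ft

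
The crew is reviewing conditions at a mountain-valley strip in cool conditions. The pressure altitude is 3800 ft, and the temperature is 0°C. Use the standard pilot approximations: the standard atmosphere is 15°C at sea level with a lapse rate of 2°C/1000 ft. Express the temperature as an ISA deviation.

ISA temperature at 3800 ft = 15 − 2 × (3800/1000) = 7.4°C.
Deviation = OAT − ISA = 0 − 7.4 = -7.4°C.

ISA-7.4°C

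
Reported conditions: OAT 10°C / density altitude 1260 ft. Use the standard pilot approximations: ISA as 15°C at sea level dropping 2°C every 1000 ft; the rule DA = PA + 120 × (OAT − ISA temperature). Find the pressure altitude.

DA = PA + 120 × (OAT − (15 − 2·PA/1000)) = PA + 120·OAT − 1800 + 0.24·PA = 1.24·PA + 120·OAT − 1800.
So 1.24·PA = 1260 − 120 × 10 + 1800 = 1860.
PA = 1860 / 1.24 = 1500 ft.

1500 ft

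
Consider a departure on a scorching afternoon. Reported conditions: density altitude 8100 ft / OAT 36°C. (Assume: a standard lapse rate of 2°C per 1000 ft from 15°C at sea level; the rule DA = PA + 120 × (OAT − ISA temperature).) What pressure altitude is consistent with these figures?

4500 ft

DA = PA + 120 × (OAT − (15 − 2·PA/1000)) = PA + 120·OAT − 1800 + 0.24·PA = 1.24·PA + 120·OAT − 1800.
So 1.24·PA = 8100 − 120 × 36 + 1800 = 5580.
PA = 5580 / 1.24 = 4500 ft.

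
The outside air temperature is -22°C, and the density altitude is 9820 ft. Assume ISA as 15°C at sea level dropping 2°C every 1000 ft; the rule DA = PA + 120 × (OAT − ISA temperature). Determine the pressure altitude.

DA = PA + 120 × (OAT − (15 − 2·PA/1000)) = PA + 120·OAT − 1800 + 0.24·PA = 1.24·PA + 120·OAT − 1800.
So 1.24·PA = 9820 − 120 × (-22) + 1800 = 14260.
PA = 14260 / 1.24 = 11500 ft.

11500 ft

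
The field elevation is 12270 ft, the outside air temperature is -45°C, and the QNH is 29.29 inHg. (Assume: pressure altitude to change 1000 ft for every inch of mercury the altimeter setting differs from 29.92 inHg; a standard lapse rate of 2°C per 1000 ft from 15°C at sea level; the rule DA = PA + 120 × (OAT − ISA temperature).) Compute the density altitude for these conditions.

Pressure altitude = 12270 + (29.92 − 29.29) × 1000 = 12270 + (+630) = 12900 ft.
ISA temperature at 12900 ft = 15 − 2 × (12900/1000) = -10.8°C.
ISA deviation = -45 − (-10.8) = -34.2°C.
Density altitude = 12900 + 120 × (-34.2) = 8796 ft.

8796 ft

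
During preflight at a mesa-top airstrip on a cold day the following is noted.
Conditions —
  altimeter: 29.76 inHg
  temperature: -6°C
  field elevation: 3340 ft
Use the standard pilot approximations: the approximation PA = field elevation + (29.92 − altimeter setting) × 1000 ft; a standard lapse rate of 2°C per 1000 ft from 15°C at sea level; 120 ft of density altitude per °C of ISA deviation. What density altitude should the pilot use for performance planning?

1820 ft

Pressure altitude = 3340 + (29.92 − 29.76) × 1000 = 3340 + (+160) = 3500 ft.
ISA temperature at 3500 ft = 15 − 2 × (3500/1000) = 8°C.
ISA deviation = -6 − 8 = -14°C.
Density altitude = 3500 + 120 × (-14) = 1820 ft.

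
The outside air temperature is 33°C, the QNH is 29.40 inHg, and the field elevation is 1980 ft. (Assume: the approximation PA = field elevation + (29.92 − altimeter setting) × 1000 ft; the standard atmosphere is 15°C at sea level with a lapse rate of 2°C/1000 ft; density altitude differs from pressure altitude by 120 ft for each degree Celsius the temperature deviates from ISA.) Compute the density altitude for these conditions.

5260 ft

Pressure altitude = 1980 + (29.92 − 29.40) × 1000 = 1980 + (+520) = 2500 ft.
ISA temperature at 2500 ft = 15 − 2 × (2500/1000) = 10°C.
ISA deviation = 33 − 10 = +23°C.
Density altitude = 2500 + 120 × (23) = 5260 ft.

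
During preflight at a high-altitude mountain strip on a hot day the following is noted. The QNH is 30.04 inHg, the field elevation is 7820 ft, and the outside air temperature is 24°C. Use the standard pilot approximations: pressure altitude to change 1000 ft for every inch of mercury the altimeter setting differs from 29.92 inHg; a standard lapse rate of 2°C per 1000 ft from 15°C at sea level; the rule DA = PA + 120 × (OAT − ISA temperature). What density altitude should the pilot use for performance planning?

10628 ft

Pressure altitude = 7820 + (29.92 − 30.04) × 1000 = 7820 + (-120) = 7700 ft.
ISA temperature at 7700 ft = 15 − 2 × (7700/1000) = -0.4°C.
ISA deviation = 24 − (-0.4) = +24.4°C.
Density altitude = 7700 + 120 × (24.4) = 10628 ft.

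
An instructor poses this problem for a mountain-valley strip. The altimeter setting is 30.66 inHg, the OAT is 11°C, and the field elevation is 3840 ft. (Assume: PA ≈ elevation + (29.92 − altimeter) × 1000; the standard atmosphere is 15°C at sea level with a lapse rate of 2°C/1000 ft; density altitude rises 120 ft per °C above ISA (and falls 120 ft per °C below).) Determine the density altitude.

3364 ft

Pressure altitude = 3840 + (29.92 − 30.66) × 1000 = 3840 + (-740) = 3100 ft.
ISA temperature at 3100 ft = 15 − 2 × (3100/1000) = 8.8°C.
ISA deviation = 11 − 8.8 = +2.2°C.
Density altitude = 3100 + 120 × (2.2) = 3364 ft.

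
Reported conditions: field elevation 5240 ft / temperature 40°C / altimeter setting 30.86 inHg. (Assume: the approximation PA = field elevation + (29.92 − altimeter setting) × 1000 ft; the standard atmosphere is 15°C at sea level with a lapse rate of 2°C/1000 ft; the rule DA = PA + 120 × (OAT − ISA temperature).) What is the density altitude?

8332 ft

Pressure altitude = 5240 + (29.92 − 30.86) × 1000 = 5240 + (-940) = 4300 ft.
ISA temperature at 4300 ft = 15 − 2 × (4300/1000) = 6.4°C.
ISA deviation = 40 − 6.4 = +33.6°C.
Density altitude = 4300 + 120 × (33.6) = 8332 ft.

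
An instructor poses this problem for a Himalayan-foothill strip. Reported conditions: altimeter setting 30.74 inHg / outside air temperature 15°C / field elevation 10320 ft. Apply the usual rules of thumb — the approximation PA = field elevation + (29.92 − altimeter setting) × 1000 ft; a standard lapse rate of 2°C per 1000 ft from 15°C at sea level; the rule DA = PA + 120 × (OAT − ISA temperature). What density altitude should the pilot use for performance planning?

11780 ft

Pressure altitude = 10320 + (29.92 − 30.74) × 1000 = 10320 + (-820) = 9500 ft.
ISA temperature at 9500 ft = 15 − 2 × (9500/1000) = -4°C.
ISA deviation = 15 − (-4) = +19°C.
Density altitude = 9500 + 120 × (19) = 11780 ft.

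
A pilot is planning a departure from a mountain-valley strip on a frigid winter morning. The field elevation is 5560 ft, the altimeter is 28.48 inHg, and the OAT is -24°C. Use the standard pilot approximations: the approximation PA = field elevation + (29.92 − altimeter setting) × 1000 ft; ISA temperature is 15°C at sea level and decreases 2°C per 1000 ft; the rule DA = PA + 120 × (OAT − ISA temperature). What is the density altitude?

Pressure altitude = 5560 + (29.92 − 28.48) × 1000 = 5560 + (+1440) = 7000 ft.
ISA temperature at 7000 ft = 15 − 2 × (7000/1000) = 1°C.
ISA deviation = -24 − 1 = -25°C.
Density altitude = 7000 + 120 × (-25) = 4000 ft.

4000 ft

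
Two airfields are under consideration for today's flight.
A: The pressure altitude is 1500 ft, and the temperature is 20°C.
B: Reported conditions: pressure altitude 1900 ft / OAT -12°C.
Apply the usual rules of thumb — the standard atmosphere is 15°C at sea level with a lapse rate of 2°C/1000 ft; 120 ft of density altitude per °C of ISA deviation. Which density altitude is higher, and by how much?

A by 3344 ft

A: ISA temp = 12°C, deviation +8°C, DA = 1500 + 120 × 8 = 2460 ft.
B: ISA temp = 11.2°C, deviation -23.2°C, DA = 1900 + 120 × (-23.2) = -884 ft.
A is higher by 2460 − (-884) = 3344 ft.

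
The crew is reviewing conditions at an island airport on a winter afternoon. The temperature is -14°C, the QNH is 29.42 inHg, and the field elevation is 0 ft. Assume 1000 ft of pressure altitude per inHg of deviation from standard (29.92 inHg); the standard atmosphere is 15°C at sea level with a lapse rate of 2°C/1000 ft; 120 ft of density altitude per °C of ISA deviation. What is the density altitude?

Pressure altitude = 0 + (29.92 − 29.42) × 1000 = 0 + (+500) = 500 ft.
ISA temperature at 500 ft = 15 − 2 × (500/1000) = 14°C.
ISA deviation = -14 − 14 = -28°C.
Density altitude = 500 + 120 × (-28) = -2860 ft.

-2860 ft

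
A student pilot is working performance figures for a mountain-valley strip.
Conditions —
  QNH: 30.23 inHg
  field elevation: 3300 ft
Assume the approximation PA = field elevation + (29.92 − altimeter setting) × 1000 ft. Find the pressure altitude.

Pressure correction = (29.92 − 30.23) × 1000 = -310 ft.
Pressure altitude = 3300 + (-310) = 2990 ft.

2990 ft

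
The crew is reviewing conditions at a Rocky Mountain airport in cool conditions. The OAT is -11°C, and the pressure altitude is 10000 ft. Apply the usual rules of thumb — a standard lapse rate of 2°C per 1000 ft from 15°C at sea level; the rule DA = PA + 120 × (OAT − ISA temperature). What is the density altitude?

9280 ft

ISA temperature at 10000 ft = 15 − 2 × (10000/1000) = -5°C.
ISA deviation = -11 − (-5) = -6°C.
Density altitude = 10000 + 120 × (-6) = 10000 + (-720) = 9280 ft.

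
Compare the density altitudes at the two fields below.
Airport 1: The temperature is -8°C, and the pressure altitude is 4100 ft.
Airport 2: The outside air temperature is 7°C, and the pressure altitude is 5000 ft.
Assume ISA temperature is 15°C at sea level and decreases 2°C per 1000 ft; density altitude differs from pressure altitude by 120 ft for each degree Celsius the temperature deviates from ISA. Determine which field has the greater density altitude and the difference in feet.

Airport 1: ISA temp = 6.8°C, deviation -14.8°C, DA = 4100 + 120 × (-14.8) = 2324 ft.
Airport 2: ISA temp = 5°C, deviation +2°C, DA = 5000 + 120 × 2 = 5240 ft.
Airport 2 is higher by 5240 − 2324 = 2916 ft.

Airport 2 by 2916 ft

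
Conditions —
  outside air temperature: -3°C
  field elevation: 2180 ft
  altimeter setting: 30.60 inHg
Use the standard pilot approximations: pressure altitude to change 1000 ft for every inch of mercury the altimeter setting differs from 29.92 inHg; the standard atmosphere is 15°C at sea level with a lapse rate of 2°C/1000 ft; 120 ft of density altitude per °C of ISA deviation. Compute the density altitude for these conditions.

Pressure altitude = 2180 + (29.92 − 30.60) × 1000 = 2180 + (-680) = 1500 ft.
ISA temperature at 1500 ft = 15 − 2 × (1500/1000) = 12°C.
ISA deviation = -3 − 12 = -15°C.
Density altitude = 1500 + 120 × (-15) = -300 ft.

-300 ft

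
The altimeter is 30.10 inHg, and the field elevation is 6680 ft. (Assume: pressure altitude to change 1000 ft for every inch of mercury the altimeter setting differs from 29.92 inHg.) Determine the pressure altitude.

6500 ft

Pressure correction = (29.92 − 30.10) × 1000 = -180 ft.
Pressure altitude = 6680 + (-180) = 6500 ft.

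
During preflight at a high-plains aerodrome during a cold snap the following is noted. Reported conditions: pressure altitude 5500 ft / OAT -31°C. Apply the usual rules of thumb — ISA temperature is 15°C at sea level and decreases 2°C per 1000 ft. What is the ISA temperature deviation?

ISA temperature at 5500 ft = 15 − 2 × (5500/1000) = 4°C.
Deviation = OAT − ISA = -31 − 4 = -35°C.

ISA-35°C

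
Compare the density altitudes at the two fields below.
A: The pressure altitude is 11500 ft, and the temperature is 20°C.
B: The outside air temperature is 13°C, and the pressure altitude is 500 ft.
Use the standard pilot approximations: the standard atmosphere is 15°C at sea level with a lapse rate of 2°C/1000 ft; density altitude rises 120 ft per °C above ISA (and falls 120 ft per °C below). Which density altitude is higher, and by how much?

A by 14480 ft

A: ISA temp = -8°C, deviation +28°C, DA = 11500 + 120 × 28 = 14860 ft.
B: ISA temp = 14°C, deviation -1°C, DA = 500 + 120 × (-1) = 380 ft.
A is higher by 14860 − 380 = 14480 ft.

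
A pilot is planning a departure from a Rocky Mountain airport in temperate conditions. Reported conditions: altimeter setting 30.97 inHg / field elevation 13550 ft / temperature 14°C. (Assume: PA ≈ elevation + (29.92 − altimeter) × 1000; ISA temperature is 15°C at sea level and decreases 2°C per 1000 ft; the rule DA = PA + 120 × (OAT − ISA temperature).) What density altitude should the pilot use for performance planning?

15380 ft

Pressure altitude = 13550 + (29.92 − 30.97) × 1000 = 13550 + (-1050) = 12500 ft.
ISA temperature at 12500 ft = 15 − 2 × (12500/1000) = -10°C.
ISA deviation = 14 − (-10) = +24°C.
Density altitude = 12500 + 120 × (24) = 15380 ft.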